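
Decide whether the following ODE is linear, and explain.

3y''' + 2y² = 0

Nonlinear (y² term)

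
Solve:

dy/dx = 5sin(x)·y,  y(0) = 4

General solution: y = Ce^(-5cos(x))
Applying IC y(0) = 4:
Particular solution: y = 4e^(5(1-cos(x)))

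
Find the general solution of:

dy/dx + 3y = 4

Using integrating factor method:

General solution: y = 4/3 + Ce^(-3x)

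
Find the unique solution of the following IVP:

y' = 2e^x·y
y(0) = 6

General solution: y = Ce^(2e^x)
Applying IC y(0) = 6:
Particular solution: y = 6e^(2(e^x - 1))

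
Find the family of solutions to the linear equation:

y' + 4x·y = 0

Using integrating factor method:

General solution: y = Ce^(-2x^2)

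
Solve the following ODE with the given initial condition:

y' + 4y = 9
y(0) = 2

General solution: y = 9/4 + Ce^(-4x)
Applying y(0) = 2: C = 2 - 9/4 = -1/4
Particular solution: y = 9/4 - (1/4)e^(-4x)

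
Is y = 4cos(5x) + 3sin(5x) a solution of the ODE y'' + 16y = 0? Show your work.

Verification:
y'' = -100cos(5x) - 75sin(5x)
y'' + 16y ≠ 0 (frequency mismatch: got 25 instead of 16)

No, it is not a solution.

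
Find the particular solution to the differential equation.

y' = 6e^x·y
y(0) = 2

General solution: y = Ce^(6e^x)
Applying IC y(0) = 2:
Particular solution: y = 2e^(6(e^x - 1))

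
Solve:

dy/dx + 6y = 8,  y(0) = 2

General solution: y = 4/3 + Ce^(-6x)
Applying y(0) = 2: C = 2 - 4/3 = 2/3
Particular solution: y = 4/3 + (2/3)e^(-6x)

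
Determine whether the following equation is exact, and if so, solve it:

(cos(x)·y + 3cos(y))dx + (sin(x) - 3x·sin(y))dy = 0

Verify exactness: ∂M/∂y = ∂N/∂x ✓
Find F(x,y) such that ∂F/∂x = M, ∂F/∂y = N
Solution: sin(x)·y + 3x·cos(y) = C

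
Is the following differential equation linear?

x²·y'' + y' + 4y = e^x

Yes. Linear (y and its derivatives appear to the first power only, no products of y terms)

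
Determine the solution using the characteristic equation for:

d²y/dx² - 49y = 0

Characteristic equation: r² - 49 = 0
Roots: r = 7, -7 (distinct real)
General solution: y = C₁e^(7x) + C₂e^(-7x)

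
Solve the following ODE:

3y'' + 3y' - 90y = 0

Characteristic equation: 3r² + 3r - 90 = 0
Divide by 3: r² + r - 30 = 0
Roots: r = 5, -6 (distinct real)
General solution: y = C₁e^(5x) + C₂e^(-6x)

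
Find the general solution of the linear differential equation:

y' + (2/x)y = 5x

Using integrating factor method:

General solution: y = (5/4)x^2 + Cx^(-2)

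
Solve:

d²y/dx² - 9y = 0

Characteristic equation: r² - 9 = 0
Roots: r = 3, -3 (distinct real)
General solution: y = C₁e^(3x) + C₂e^(-3x)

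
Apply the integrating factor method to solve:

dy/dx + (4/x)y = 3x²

Using integrating factor method:

General solution: y = (3/7)x^3 + Cx^(-4)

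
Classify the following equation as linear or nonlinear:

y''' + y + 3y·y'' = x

Nonlinear (y·y'' term)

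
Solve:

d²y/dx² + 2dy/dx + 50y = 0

Characteristic equation: r² + 2r + 50 = 0
Roots: r = -1 ± 7i (complex conjugates)
General solution: y = e^(-x)(C₁cos(7x) + C₂sin(7x))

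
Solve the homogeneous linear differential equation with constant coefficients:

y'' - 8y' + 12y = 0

Characteristic equation: r² - 8r + 12 = 0
Roots: r = 6, 2 (distinct real)
General solution: y = C₁e^(6x) + C₂e^(2x)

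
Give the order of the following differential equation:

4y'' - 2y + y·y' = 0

The order is 2 (highest derivative is of order 2).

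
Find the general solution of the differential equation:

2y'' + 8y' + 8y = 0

Characteristic equation: 2r² + 8r + 8 = 0
Divide by 2: r² + 4r + 4 = 0
Factored: (r + 2)² = 0
Repeated root: r = -2
General solution: y = (C₁ + C₂x)e^(-2x)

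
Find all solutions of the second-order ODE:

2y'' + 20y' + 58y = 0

Characteristic equation: 2r² + 20r + 58 = 0
Divide by 2: r² + 10r + 29 = 0
Roots: r = -5 ± 2i (complex conjugates)
General solution: y = e^(-5x)(C₁cos(2x) + C₂sin(2x))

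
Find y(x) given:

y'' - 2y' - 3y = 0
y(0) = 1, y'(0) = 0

General solution: y = C₁e^(3x) + C₂e^(-x)
Applying ICs: C₁ = 1/4, C₂ = 3/4
Particular solution: y = (1/4)e^(3x) + (3/4)e^(-x)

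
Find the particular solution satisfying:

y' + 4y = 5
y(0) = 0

General solution: y = 5/4 + Ce^(-4x)
Applying y(0) = 0: C = 0 - 5/4 = -5/4
Particular solution: y = 5/4 - (5/4)e^(-4x)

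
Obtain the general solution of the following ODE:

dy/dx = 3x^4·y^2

Separating variables and integrating:
-1/y = 3x^5/5 + C

General solution: y^-1 = (-3/5)x^5 + C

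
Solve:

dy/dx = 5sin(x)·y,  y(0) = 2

General solution: y = Ce^(-5cos(x))
Applying IC y(0) = 2:
Particular solution: y = 2e^(5(1-cos(x)))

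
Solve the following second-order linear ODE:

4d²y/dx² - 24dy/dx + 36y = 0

Characteristic equation: 4r² - 24r + 36 = 0
Divide by 4: r² - 6r + 9 = 0
Factored: (r - 3)² = 0
Repeated root: r = 3
General solution: y = (C₁ + C₂x)e^(3x)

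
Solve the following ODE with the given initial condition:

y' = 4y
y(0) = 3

General solution: y = Ce^(4x)
Applying IC y(0) = 3:
Particular solution: y = 3e^(4x)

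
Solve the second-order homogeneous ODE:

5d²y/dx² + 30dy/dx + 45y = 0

Characteristic equation: 5r² + 30r + 45 = 0
Divide by 5: r² + 6r + 9 = 0
Factored: (r + 3)² = 0
Repeated root: r = -3
General solution: y = (C₁ + C₂x)e^(-3x)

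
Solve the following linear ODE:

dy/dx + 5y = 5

Using integrating factor method:

General solution: y = 1 + Ce^(-5x)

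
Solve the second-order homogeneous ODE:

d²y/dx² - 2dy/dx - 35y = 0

Characteristic equation: r² - 2r - 35 = 0
Roots: r = 7, -5 (distinct real)
General solution: y = C₁e^(7x) + C₂e^(-5x)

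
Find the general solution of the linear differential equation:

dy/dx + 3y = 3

Using integrating factor method:

General solution: y = 1 + Ce^(-3x)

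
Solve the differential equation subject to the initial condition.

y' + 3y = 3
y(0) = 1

General solution: y = 1 + Ce^(-3x)
Applying y(0) = 1: C = 1 - 1 = 0
Particular solution: y = 1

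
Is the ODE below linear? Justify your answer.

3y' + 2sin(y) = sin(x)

No. Nonlinear (sin(y) is nonlinear in y)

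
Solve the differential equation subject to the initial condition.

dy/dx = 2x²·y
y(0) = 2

General solution: y = Ce^(2x³/3)
Applying IC y(0) = 2:
Particular solution: y = 2e^(2x³/3)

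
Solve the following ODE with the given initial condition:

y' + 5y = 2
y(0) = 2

General solution: y = 2/5 + Ce^(-5x)
Applying y(0) = 2: C = 2 - 2/5 = 8/5
Particular solution: y = 2/5 + (8/5)e^(-5x)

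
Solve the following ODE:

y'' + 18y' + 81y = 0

Characteristic equation: r² + 18r + 81 = 0
Factored: (r + 9)² = 0
Repeated root: r = -9
General solution: y = (C₁ + C₂x)e^(-9x)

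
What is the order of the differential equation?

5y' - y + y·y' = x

The order is 1 (highest derivative is of order 1).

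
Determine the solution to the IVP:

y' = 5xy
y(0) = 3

General solution: y = Ce^(5x²/2)
Applying IC y(0) = 3:
Particular solution: y = 3e^(5x²/2)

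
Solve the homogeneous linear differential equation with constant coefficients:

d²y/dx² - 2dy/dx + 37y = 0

Characteristic equation: r² - 2r + 37 = 0
Roots: r = 1 ± 6i (complex conjugates)
General solution: y = e^x(C₁cos(6x) + C₂sin(6x))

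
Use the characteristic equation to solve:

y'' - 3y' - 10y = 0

Characteristic equation: r² - 3r - 10 = 0
Roots: r = 5, -2 (distinct real)
General solution: y = C₁e^(5x) + C₂e^(-2x)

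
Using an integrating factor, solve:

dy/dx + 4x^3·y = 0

Using integrating factor method:

General solution: y = Ce^(-x^4)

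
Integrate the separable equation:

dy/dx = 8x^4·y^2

Separating variables and integrating:
-1/y = 8x^5/5 + C

General solution: y^-1 = (-8/5)x^5 + C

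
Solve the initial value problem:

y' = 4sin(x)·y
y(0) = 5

General solution: y = Ce^(-4cos(x))
Applying IC y(0) = 5:
Particular solution: y = 5e^(4(1-cos(x)))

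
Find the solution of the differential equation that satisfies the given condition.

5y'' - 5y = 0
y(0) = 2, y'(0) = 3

General solution: y = C₁e^x + C₂e^(-x)
Applying ICs: C₁ = 5/2, C₂ = -1/2
Particular solution: y = (5/2)e^x - (1/2)e^(-x)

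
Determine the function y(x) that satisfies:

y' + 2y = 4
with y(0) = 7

General solution: y = 2 + Ce^(-2x)
Applying y(0) = 7: C = 7 - 2 = 5
Particular solution: y = 2 + 5e^(-2x)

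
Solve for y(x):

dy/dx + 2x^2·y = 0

Using integrating factor method:

General solution: y = Ce^(-2x^3/3)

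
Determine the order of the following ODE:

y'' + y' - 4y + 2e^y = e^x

The order is 2 (highest derivative is of order 2).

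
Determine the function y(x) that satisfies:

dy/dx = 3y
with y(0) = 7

General solution: y = Ce^(3x)
Applying IC y(0) = 7:
Particular solution: y = 7e^(3x)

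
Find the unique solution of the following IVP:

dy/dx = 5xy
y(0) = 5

General solution: y = Ce^(5x²/2)
Applying IC y(0) = 5:
Particular solution: y = 5e^(5x²/2)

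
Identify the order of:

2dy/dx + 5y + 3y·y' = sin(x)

The order is 1 (highest derivative is of order 1).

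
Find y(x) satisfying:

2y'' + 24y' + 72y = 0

Characteristic equation: 2r² + 24r + 72 = 0
Divide by 2: r² + 12r + 36 = 0
Factored: (r + 6)² = 0
Repeated root: r = -6
General solution: y = (C₁ + C₂x)e^(-6x)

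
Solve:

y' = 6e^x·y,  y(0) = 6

General solution: y = Ce^(6e^x)
Applying IC y(0) = 6:
Particular solution: y = 6e^(6(e^x - 1))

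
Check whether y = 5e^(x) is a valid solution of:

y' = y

Verification:
y = 5e^(x)
y' = 5e^(x)
y = 5e^(x)
y' = y ✓

Yes, it is a solution.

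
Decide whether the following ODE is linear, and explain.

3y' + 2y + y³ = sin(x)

Nonlinear (y³ term)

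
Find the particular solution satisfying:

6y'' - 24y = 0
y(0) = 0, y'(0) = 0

General solution: y = C₁e^(2x) + C₂e^(-2x)
Applying ICs: C₁ = 0, C₂ = 0
Particular solution: y = 0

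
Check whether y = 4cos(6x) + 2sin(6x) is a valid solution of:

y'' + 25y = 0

Verification:
y'' = -144cos(6x) - 72sin(6x)
y'' + 25y ≠ 0 (frequency mismatch: got 36 instead of 25)

No, it is not a solution.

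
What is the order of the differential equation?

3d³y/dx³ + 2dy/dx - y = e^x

The order is 3 (highest derivative is of order 3).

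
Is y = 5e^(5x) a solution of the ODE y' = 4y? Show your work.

Verification:
y = 5e^(5x)
y' = 25e^(5x)
But 4y = 20e^(5x)
y' ≠ 4y — the derivative does not match

No, it is not a solution.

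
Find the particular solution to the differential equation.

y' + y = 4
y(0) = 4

General solution: y = 4 + Ce^(-x)
Applying y(0) = 4: C = 4 - 4 = 0
Particular solution: y = 4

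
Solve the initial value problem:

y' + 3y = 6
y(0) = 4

General solution: y = 2 + Ce^(-3x)
Applying y(0) = 4: C = 4 - 2 = 2
Particular solution: y = 2 + 2e^(-3x)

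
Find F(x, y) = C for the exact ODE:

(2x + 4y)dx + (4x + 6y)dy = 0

Verify exactness: ∂M/∂y = ∂N/∂x ✓
Find F(x,y) such that ∂F/∂x = M, ∂F/∂y = N
Solution: x² + 4xy + 3y² = C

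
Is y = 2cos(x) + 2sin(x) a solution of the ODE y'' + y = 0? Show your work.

Verification:
y'' = -2cos(x) - 2sin(x)
y'' + y = 0 ✓

Yes, it is a solution.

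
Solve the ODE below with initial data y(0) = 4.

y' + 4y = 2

General solution: y = 1/2 + Ce^(-4x)
Applying y(0) = 4: C = 4 - 1/2 = 7/2
Particular solution: y = 1/2 + (7/2)e^(-4x)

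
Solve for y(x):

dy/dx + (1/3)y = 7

Using integrating factor method:

General solution: y = 21 + Ce^(-x/3)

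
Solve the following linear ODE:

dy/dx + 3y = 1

Using integrating factor method:

General solution: y = 1/3 + Ce^(-3x)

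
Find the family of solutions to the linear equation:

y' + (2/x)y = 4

Using integrating factor method:

General solution: y = (4/3)x + Cx^(-2)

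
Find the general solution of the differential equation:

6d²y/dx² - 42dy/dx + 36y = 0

Characteristic equation: 6r² - 42r + 36 = 0
Divide by 6: r² - 7r + 6 = 0
Roots: r = 1, 6 (distinct real)
General solution: y = C₁e^x + C₂e^(6x)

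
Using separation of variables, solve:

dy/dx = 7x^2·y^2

Separating variables and integrating:
-1/y = 7x^3/3 + C

General solution: y^-1 = (-7/3)x^3 + C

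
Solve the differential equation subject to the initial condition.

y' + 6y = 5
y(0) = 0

General solution: y = 5/6 + Ce^(-6x)
Applying y(0) = 0: C = 0 - 5/6 = -5/6
Particular solution: y = 5/6 - (5/6)e^(-6x)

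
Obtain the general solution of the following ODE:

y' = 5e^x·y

Separating variables and integrating:
ln|y| = 5e^x + C

General solution: y = Ce^(5e^x)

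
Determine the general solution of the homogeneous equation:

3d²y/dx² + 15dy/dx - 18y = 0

Characteristic equation: 3r² + 15r - 18 = 0
Divide by 3: r² + 5r - 6 = 0
Roots: r = 1, -6 (distinct real)
General solution: y = C₁e^x + C₂e^(-6x)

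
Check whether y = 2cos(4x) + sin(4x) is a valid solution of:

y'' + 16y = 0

Verification:
y'' = -32cos(4x) - 16sin(4x)
y'' + 16y = 0 ✓

Yes, it is a solution.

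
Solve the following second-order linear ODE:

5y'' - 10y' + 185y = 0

Characteristic equation: 5r² - 10r + 185 = 0
Divide by 5: r² - 2r + 37 = 0
Roots: r = 1 ± 6i (complex conjugates)
General solution: y = e^x(C₁cos(6x) + C₂sin(6x))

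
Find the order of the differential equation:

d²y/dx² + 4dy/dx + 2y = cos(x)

The order is 2 (highest derivative is of order 2).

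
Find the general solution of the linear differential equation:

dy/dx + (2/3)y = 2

Using integrating factor method:

General solution: y = 3 + Ce^(-2x/3)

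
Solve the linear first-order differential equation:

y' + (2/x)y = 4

Using integrating factor method:

General solution: y = (4/3)x + Cx^(-2)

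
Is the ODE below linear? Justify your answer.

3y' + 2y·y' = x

No. Nonlinear (product y·y')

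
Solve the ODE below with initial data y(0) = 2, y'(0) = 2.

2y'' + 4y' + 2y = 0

General solution: y = (C₁ + C₂x)e^(-x)
Repeated root r = -1
Applying ICs: C₁ = 2, C₂ = 4
Particular solution: y = (2 + 4x)e^(-x)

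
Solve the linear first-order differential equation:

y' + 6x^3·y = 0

Using integrating factor method:

General solution: y = Ce^(-3x^4/2)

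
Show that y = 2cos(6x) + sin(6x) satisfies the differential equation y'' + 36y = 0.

Verification:
y'' = -72cos(6x) - 36sin(6x)
y'' + 36y = 0 ✓

Yes, it is a solution.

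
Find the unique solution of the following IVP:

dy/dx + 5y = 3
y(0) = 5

General solution: y = 3/5 + Ce^(-5x)
Applying y(0) = 5: C = 5 - 3/5 = 22/5
Particular solution: y = 3/5 + (22/5)e^(-5x)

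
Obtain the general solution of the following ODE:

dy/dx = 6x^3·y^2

Separating variables and integrating:
-1/y = 3x^4/2 + C

General solution: y^-1 = (-3/2)x^4 + C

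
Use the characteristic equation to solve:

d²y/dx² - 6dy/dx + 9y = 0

Characteristic equation: r² - 6r + 9 = 0
Factored: (r - 3)² = 0
Repeated root: r = 3
General solution: y = (C₁ + C₂x)e^(3x)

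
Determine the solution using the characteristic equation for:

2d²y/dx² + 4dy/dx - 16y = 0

Characteristic equation: 2r² + 4r - 16 = 0
Divide by 2: r² + 2r - 8 = 0
Roots: r = 2, -4 (distinct real)
General solution: y = C₁e^(2x) + C₂e^(-4x)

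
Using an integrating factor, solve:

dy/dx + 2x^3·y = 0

Using integrating factor method:

General solution: y = Ce^(-x^4/2)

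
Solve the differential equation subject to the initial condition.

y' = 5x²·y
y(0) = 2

General solution: y = Ce^(5x³/3)
Applying IC y(0) = 2:
Particular solution: y = 2e^(5x³/3)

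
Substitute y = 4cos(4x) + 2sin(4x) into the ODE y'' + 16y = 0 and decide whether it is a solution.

Verification:
y'' = -64cos(4x) - 32sin(4x)
y'' + 16y = 0 ✓

Yes, it is a solution.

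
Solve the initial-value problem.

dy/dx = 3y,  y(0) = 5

General solution: y = Ce^(3x)
Applying IC y(0) = 5:
Particular solution: y = 5e^(3x)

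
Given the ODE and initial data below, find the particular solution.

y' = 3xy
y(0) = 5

General solution: y = Ce^(3x²/2)
Applying IC y(0) = 5:
Particular solution: y = 5e^(3x²/2)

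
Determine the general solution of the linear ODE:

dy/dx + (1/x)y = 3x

Using integrating factor method:

General solution: y = x^2 + C/x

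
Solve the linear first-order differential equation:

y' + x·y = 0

Using integrating factor method:

General solution: y = Ce^(-x^2/2)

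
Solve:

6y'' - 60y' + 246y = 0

Characteristic equation: 6r² - 60r + 246 = 0
Divide by 6: r² - 10r + 41 = 0
Roots: r = 5 ± 4i (complex conjugates)
General solution: y = e^(5x)(C₁cos(4x) + C₂sin(4x))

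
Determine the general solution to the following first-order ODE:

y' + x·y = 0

Using integrating factor method:

General solution: y = Ce^(-x^2/2)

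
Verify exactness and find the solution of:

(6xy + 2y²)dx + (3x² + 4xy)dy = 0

Verify exactness: ∂M/∂y = ∂N/∂x ✓
Find F(x,y) such that ∂F/∂x = M, ∂F/∂y = N
Solution: 3x²y + 2xy² = C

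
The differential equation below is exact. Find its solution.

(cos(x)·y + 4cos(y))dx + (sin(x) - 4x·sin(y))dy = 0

Verify exactness: ∂M/∂y = ∂N/∂x ✓
Find F(x,y) such that ∂F/∂x = M, ∂F/∂y = N
Solution: sin(x)·y + 4x·cos(y) = C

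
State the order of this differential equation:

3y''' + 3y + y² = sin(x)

The order is 3 (highest derivative is of order 3).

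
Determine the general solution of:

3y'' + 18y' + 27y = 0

Characteristic equation: 3r² + 18r + 27 = 0
Divide by 3: r² + 6r + 9 = 0
Factored: (r + 3)² = 0
Repeated root: r = -3
General solution: y = (C₁ + C₂x)e^(-3x)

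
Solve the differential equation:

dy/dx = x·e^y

Separating variables and integrating:
-e^(-y) = x²/2 + C

General solution: y = -ln(C - x²/2)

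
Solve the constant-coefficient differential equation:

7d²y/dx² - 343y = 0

Characteristic equation: 7r² - 343 = 0
Divide by 7: r² - 49 = 0
Roots: r = 7, -7 (distinct real)
General solution: y = C₁e^(7x) + C₂e^(-7x)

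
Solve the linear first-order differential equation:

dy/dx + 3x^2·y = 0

Using integrating factor method:

General solution: y = Ce^(-x^3)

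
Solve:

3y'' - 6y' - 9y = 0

Characteristic equation: 3r² - 6r - 9 = 0
Divide by 3: r² - 2r - 3 = 0
Roots: r = 3, -1 (distinct real)
General solution: y = C₁e^(3x) + C₂e^(-x)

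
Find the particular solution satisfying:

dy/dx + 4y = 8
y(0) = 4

General solution: y = 2 + Ce^(-4x)
Applying y(0) = 4: C = 4 - 2 = 2
Particular solution: y = 2 + 2e^(-4x)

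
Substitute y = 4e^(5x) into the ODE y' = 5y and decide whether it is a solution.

Verification:
y = 4e^(5x)
y' = 20e^(5x)
5y = 20e^(5x)
y' = 5y ✓

Yes, it is a solution.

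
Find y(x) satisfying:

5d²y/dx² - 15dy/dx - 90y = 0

Characteristic equation: 5r² - 15r - 90 = 0
Divide by 5: r² - 3r - 18 = 0
Roots: r = 6, -3 (distinct real)
General solution: y = C₁e^(6x) + C₂e^(-3x)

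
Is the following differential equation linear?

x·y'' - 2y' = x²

Yes. Linear (y and its derivatives appear to the first power only, no products of y terms)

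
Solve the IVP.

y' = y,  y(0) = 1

General solution: y = Ce^x
Applying IC y(0) = 1:
Particular solution: y = e^x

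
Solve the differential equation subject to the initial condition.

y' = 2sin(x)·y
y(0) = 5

General solution: y = Ce^(-2cos(x))
Applying IC y(0) = 5:
Particular solution: y = 5e^(2(1-cos(x)))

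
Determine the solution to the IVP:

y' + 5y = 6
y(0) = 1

General solution: y = 6/5 + Ce^(-5x)
Applying y(0) = 1: C = 1 - 6/5 = -1/5
Particular solution: y = 6/5 - (1/5)e^(-5x)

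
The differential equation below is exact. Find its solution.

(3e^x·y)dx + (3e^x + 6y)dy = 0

Verify exactness: ∂M/∂y = ∂N/∂x ✓
Find F(x,y) such that ∂F/∂x = M, ∂F/∂y = N
Solution: 3e^x·y + 3y² = C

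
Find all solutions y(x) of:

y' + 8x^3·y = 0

Using integrating factor method:

General solution: y = Ce^(-2x^4)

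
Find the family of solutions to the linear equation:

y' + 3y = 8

Using integrating factor method:

General solution: y = 8/3 + Ce^(-3x)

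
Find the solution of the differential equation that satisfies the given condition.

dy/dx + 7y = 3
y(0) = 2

General solution: y = 3/7 + Ce^(-7x)
Applying y(0) = 2: C = 2 - 3/7 = 11/7
Particular solution: y = 3/7 + (11/7)e^(-7x)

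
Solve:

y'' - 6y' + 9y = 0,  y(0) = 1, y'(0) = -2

General solution: y = (C₁ + C₂x)e^(3x)
Repeated root r = 3
Applying ICs: C₁ = 1, C₂ = -5
Particular solution: y = (1 - 5x)e^(3x)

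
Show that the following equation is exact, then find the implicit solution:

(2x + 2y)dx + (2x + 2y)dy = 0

Verify exactness: ∂M/∂y = ∂N/∂x ✓
Find F(x,y) such that ∂F/∂x = M, ∂F/∂y = N
Solution: x² + 2xy + y² = C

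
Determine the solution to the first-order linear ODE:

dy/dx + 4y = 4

Using integrating factor method:

General solution: y = 1 + Ce^(-4x)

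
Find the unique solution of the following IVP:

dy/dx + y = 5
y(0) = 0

General solution: y = 5 + Ce^(-x)
Applying y(0) = 0: C = 0 - 5 = -5
Particular solution: y = 5 - 5e^(-x)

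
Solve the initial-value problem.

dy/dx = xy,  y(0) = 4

General solution: y = Ce^(x²/2)
Applying IC y(0) = 4:
Particular solution: y = 4e^(x²/2)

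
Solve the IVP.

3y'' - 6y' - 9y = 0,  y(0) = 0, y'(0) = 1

General solution: y = C₁e^(3x) + C₂e^(-x)
Applying ICs: C₁ = 1/4, C₂ = -1/4
Particular solution: y = (1/4)e^(3x) - (1/4)e^(-x)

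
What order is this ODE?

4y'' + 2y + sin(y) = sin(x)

The order is 2 (highest derivative is of order 2).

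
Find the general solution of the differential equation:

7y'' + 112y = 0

Characteristic equation: 7r² + 112 = 0
Divide by 7: r² + 16 = 0
Roots: r = ±4i (complex conjugates)
General solution: y = C₁cos(4x) + C₂sin(4x)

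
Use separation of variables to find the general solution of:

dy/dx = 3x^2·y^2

Separating variables and integrating:
-1/y = x^3 + C

General solution: y^-1 = -x^3 + C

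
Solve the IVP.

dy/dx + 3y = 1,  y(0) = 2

General solution: y = 1/3 + Ce^(-3x)
Applying y(0) = 2: C = 2 - 1/3 = 5/3
Particular solution: y = 1/3 + (5/3)e^(-3x)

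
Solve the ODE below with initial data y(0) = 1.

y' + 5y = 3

General solution: y = 3/5 + Ce^(-5x)
Applying y(0) = 1: C = 1 - 3/5 = 2/5
Particular solution: y = 3/5 + (2/5)e^(-5x)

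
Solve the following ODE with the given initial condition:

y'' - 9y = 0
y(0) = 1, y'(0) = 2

General solution: y = C₁e^(3x) + C₂e^(-3x)
Applying ICs: C₁ = 5/6, C₂ = 1/6
Particular solution: y = (5/6)e^(3x) + (1/6)e^(-3x)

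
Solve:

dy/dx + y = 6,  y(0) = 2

General solution: y = 6 + Ce^(-x)
Applying y(0) = 2: C = 2 - 6 = -4
Particular solution: y = 6 - 4e^(-x)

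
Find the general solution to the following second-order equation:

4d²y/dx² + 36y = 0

Characteristic equation: 4r² + 36 = 0
Divide by 4: r² + 9 = 0
Roots: r = ±3i (complex conjugates)
General solution: y = C₁cos(3x) + C₂sin(3x)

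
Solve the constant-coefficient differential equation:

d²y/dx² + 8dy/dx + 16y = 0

Characteristic equation: r² + 8r + 16 = 0
Factored: (r + 4)² = 0
Repeated root: r = -4
General solution: y = (C₁ + C₂x)e^(-4x)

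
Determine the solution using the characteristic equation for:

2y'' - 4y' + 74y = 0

Characteristic equation: 2r² - 4r + 74 = 0
Divide by 2: r² - 2r + 37 = 0
Roots: r = 1 ± 6i (complex conjugates)
General solution: y = e^x(C₁cos(6x) + C₂sin(6x))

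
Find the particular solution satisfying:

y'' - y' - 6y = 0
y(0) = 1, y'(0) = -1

General solution: y = C₁e^(3x) + C₂e^(-2x)
Applying ICs: C₁ = 1/5, C₂ = 4/5
Particular solution: y = (1/5)e^(3x) + (4/5)e^(-2x)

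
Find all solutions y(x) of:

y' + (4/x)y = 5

Using integrating factor method:

General solution: y = x + Cx^(-4)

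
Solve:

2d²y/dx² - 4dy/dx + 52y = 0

Characteristic equation: 2r² - 4r + 52 = 0
Divide by 2: r² - 2r + 26 = 0
Roots: r = 1 ± 5i (complex conjugates)
General solution: y = e^x(C₁cos(5x) + C₂sin(5x))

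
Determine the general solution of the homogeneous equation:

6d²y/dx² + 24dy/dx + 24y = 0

Characteristic equation: 6r² + 24r + 24 = 0
Divide by 6: r² + 4r + 4 = 0
Factored: (r + 2)² = 0
Repeated root: r = -2
General solution: y = (C₁ + C₂x)e^(-2x)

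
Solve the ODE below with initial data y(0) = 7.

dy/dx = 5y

General solution: y = Ce^(5x)
Applying IC y(0) = 7:
Particular solution: y = 7e^(5x)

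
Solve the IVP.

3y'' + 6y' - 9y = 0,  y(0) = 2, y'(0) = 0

General solution: y = C₁e^x + C₂e^(-3x)
Applying ICs: C₁ = 3/2, C₂ = 1/2
Particular solution: y = (3/2)e^x + (1/2)e^(-3x)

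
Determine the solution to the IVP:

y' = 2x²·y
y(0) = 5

General solution: y = Ce^(2x³/3)
Applying IC y(0) = 5:
Particular solution: y = 5e^(2x³/3)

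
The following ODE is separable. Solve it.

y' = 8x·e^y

Separating variables and integrating:
-e^(-y) = 4x² + C

General solution: y = -ln(C - 4x²)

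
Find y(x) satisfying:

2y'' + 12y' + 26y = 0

Characteristic equation: 2r² + 12r + 26 = 0
Divide by 2: r² + 6r + 13 = 0
Roots: r = -3 ± 2i (complex conjugates)
General solution: y = e^(-3x)(C₁cos(2x) + C₂sin(2x))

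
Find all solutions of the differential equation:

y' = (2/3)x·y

Separating variables and integrating:
ln|y| = x^2/3 + C

General solution: y = Ce^(x^2/3)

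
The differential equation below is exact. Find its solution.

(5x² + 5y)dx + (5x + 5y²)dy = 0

Verify exactness: ∂M/∂y = ∂N/∂x ✓
Find F(x,y) such that ∂F/∂x = M, ∂F/∂y = N
Solution: 5x³/3 + 5xy + 5y³/3 = C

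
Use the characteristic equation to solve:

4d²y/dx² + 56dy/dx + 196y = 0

Characteristic equation: 4r² + 56r + 196 = 0
Divide by 4: r² + 14r + 49 = 0
Factored: (r + 7)² = 0
Repeated root: r = -7
General solution: y = (C₁ + C₂x)e^(-7x)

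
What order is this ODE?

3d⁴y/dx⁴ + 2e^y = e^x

The order is 4 (highest derivative is of order 4).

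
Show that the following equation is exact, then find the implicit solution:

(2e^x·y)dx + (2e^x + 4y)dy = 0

Verify exactness: ∂M/∂y = ∂N/∂x ✓
Find F(x,y) such that ∂F/∂x = M, ∂F/∂y = N
Solution: 2e^x·y + 2y² = C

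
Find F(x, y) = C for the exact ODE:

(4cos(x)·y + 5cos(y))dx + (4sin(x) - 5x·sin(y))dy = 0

Verify exactness: ∂M/∂y = ∂N/∂x ✓
Find F(x,y) such that ∂F/∂x = M, ∂F/∂y = N
Solution: 4sin(x)·y + 5x·cos(y) = C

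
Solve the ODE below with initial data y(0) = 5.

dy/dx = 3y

General solution: y = Ce^(3x)
Applying IC y(0) = 5:
Particular solution: y = 5e^(3x)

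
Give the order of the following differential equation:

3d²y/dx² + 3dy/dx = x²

The order is 2 (highest derivative is of order 2).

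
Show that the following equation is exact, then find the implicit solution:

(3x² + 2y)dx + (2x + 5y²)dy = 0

Verify exactness: ∂M/∂y = ∂N/∂x ✓
Find F(x,y) such that ∂F/∂x = M, ∂F/∂y = N
Solution: x³ + 2xy + 5y³/3 = C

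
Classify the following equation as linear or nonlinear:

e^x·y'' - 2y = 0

Linear (y and its derivatives appear to the first power only, no products of y terms)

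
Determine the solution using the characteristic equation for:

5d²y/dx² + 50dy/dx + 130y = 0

Characteristic equation: 5r² + 50r + 130 = 0
Divide by 5: r² + 10r + 26 = 0
Roots: r = -5 ± i (complex conjugates)
General solution: y = e^(-5x)(C₁cos(x) + C₂sin(x))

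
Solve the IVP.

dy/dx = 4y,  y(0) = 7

General solution: y = Ce^(4x)
Applying IC y(0) = 7:
Particular solution: y = 7e^(4x)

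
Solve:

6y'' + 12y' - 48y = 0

Characteristic equation: 6r² + 12r - 48 = 0
Divide by 6: r² + 2r - 8 = 0
Roots: r = 2, -4 (distinct real)
General solution: y = C₁e^(2x) + C₂e^(-4x)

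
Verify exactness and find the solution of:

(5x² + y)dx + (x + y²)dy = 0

Verify exactness: ∂M/∂y = ∂N/∂x ✓
Find F(x,y) such that ∂F/∂x = M, ∂F/∂y = N
Solution: 5x³/3 + xy + y³/3 = C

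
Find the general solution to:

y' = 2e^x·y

Separating variables and integrating:
ln|y| = 2e^x + C

General solution: y = Ce^(2e^x)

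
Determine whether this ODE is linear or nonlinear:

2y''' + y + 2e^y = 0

Nonlinear (e^y is nonlinear in y)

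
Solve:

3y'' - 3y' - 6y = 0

Characteristic equation: 3r² - 3r - 6 = 0
Divide by 3: r² - r - 2 = 0
Roots: r = 2, -1 (distinct real)
General solution: y = C₁e^(2x) + C₂e^(-x)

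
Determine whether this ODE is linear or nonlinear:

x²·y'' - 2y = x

Linear (y and its derivatives appear to the first power only, no products of y terms)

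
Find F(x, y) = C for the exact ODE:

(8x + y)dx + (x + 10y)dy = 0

Verify exactness: ∂M/∂y = ∂N/∂x ✓
Find F(x,y) such that ∂F/∂x = M, ∂F/∂y = N
Solution: 4x² + xy + 5y² = C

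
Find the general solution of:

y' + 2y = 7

Using integrating factor method:

General solution: y = 7/2 + Ce^(-2x)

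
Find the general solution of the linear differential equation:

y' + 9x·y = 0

Using integrating factor method:

General solution: y = Ce^(-9x^2/2)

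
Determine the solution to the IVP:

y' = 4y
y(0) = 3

General solution: y = Ce^(4x)
Applying IC y(0) = 3:
Particular solution: y = 3e^(4x)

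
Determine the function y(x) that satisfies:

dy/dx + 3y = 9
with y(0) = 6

General solution: y = 3 + Ce^(-3x)
Applying y(0) = 6: C = 6 - 3 = 3
Particular solution: y = 3 + 3e^(-3x)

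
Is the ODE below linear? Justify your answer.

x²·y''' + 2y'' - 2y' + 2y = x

Yes. Linear (y and its derivatives appear to the first power only, no products of y terms)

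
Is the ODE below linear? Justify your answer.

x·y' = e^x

Yes. Linear (y and its derivatives appear to the first power only, no products of y terms)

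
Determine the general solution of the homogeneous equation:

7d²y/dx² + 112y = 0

Characteristic equation: 7r² + 112 = 0
Divide by 7: r² + 16 = 0
Roots: r = ±4i (complex conjugates)
General solution: y = C₁cos(4x) + C₂sin(4x)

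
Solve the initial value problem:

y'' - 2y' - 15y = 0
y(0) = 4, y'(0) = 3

General solution: y = C₁e^(5x) + C₂e^(-3x)
Applying ICs: C₁ = 15/8, C₂ = 17/8
Particular solution: y = (15/8)e^(5x) + (17/8)e^(-3x)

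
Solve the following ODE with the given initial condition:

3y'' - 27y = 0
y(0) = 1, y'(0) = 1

General solution: y = C₁e^(3x) + C₂e^(-3x)
Applying ICs: C₁ = 2/3, C₂ = 1/3
Particular solution: y = (2/3)e^(3x) + (1/3)e^(-3x)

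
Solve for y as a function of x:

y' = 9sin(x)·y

Separating variables and integrating:
ln|y| = -9cos(x) + C

General solution: y = Ce^(-9cos(x))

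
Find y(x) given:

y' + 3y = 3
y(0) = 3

General solution: y = 1 + Ce^(-3x)
Applying y(0) = 3: C = 3 - 1 = 2
Particular solution: y = 1 + 2e^(-3x)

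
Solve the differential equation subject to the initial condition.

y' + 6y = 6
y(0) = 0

General solution: y = 1 + Ce^(-6x)
Applying y(0) = 0: C = 0 - 1 = -1
Particular solution: y = 1 - e^(-6x)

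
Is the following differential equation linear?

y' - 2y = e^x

Yes. Linear (y and its derivatives appear to the first power only, no products of y terms)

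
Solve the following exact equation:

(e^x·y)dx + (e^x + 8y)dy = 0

Verify exactness: ∂M/∂y = ∂N/∂x ✓
Find F(x,y) such that ∂F/∂x = M, ∂F/∂y = N
Solution: e^x·y + 4y² = C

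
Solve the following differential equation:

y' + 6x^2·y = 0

Using integrating factor method:

General solution: y = Ce^(-2x^3)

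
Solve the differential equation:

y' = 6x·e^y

Separating variables and integrating:
-e^(-y) = 3x² + C

General solution: y = -ln(C - 3x²)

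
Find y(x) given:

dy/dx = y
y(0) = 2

General solution: y = Ce^x
Applying IC y(0) = 2:
Particular solution: y = 2e^x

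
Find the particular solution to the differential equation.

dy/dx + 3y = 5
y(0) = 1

General solution: y = 5/3 + Ce^(-3x)
Applying y(0) = 1: C = 1 - 5/3 = -2/3
Particular solution: y = 5/3 - (2/3)e^(-3x)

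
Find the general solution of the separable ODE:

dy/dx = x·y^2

Separating variables and integrating:
-1/y = x^2/2 + C

General solution: y^-1 = (-1/2)x^2 + C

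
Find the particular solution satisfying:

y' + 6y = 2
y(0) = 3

General solution: y = 1/3 + Ce^(-6x)
Applying y(0) = 3: C = 3 - 1/3 = 8/3
Particular solution: y = 1/3 + (8/3)e^(-6x)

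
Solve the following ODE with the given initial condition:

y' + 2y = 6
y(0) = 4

General solution: y = 3 + Ce^(-2x)
Applying y(0) = 4: C = 4 - 3 = 1
Particular solution: y = 3 + e^(-2x)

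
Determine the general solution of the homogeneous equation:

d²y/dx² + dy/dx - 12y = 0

Characteristic equation: r² + r - 12 = 0
Roots: r = 3, -4 (distinct real)
General solution: y = C₁e^(3x) + C₂e^(-4x)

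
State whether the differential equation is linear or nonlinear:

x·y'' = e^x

Linear (y and its derivatives appear to the first power only, no products of y terms)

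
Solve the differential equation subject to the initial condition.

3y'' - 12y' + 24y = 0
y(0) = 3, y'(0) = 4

General solution: y = e^(2x)(C₁cos(2x) + C₂sin(2x))
Complex roots r = 2 ± 2i
Applying ICs: C₁ = 3, C₂ = -1
Particular solution: y = e^(2x)(3cos(2x) - sin(2x))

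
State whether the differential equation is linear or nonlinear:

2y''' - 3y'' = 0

Linear (y and its derivatives appear to the first power only, no products of y terms)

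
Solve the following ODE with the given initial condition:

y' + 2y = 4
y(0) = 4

General solution: y = 2 + Ce^(-2x)
Applying y(0) = 4: C = 4 - 2 = 2
Particular solution: y = 2 + 2e^(-2x)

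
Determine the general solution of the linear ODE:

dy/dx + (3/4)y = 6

Using integrating factor method:

General solution: y = 8 + Ce^(-3x/4)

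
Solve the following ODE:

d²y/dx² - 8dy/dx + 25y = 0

Characteristic equation: r² - 8r + 25 = 0
Roots: r = 4 ± 3i (complex conjugates)
General solution: y = e^(4x)(C₁cos(3x) + C₂sin(3x))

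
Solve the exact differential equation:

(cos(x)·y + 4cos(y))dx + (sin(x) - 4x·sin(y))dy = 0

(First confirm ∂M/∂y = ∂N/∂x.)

Verify exactness: ∂M/∂y = ∂N/∂x ✓
Find F(x,y) such that ∂F/∂x = M, ∂F/∂y = N
Solution: sin(x)·y + 4x·cos(y) = C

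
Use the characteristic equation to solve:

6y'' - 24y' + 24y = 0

Characteristic equation: 6r² - 24r + 24 = 0
Divide by 6: r² - 4r + 4 = 0
Factored: (r - 2)² = 0
Repeated root: r = 2
General solution: y = (C₁ + C₂x)e^(2x)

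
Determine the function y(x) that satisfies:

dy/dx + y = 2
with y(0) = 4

General solution: y = 2 + Ce^(-x)
Applying y(0) = 4: C = 4 - 2 = 2
Particular solution: y = 2 + 2e^(-x)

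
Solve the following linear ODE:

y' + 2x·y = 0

Using integrating factor method:

General solution: y = Ce^(-x^2)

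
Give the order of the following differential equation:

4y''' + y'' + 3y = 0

The order is 3 (highest derivative is of order 3).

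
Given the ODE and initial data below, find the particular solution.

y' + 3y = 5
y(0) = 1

General solution: y = 5/3 + Ce^(-3x)
Applying y(0) = 1: C = 1 - 5/3 = -2/3
Particular solution: y = 5/3 - (2/3)e^(-3x)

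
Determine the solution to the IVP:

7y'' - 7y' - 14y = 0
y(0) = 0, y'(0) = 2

General solution: y = C₁e^(2x) + C₂e^(-x)
Applying ICs: C₁ = 2/3, C₂ = -2/3
Particular solution: y = (2/3)e^(2x) - (2/3)e^(-x)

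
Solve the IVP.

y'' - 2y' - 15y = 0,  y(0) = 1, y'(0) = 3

General solution: y = C₁e^(5x) + C₂e^(-3x)
Applying ICs: C₁ = 3/4, C₂ = 1/4
Particular solution: y = (3/4)e^(5x) + (1/4)e^(-3x)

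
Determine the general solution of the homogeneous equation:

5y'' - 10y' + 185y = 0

Characteristic equation: 5r² - 10r + 185 = 0
Divide by 5: r² - 2r + 37 = 0
Roots: r = 1 ± 6i (complex conjugates)
General solution: y = e^x(C₁cos(6x) + C₂sin(6x))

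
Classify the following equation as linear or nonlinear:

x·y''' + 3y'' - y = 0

Linear (y and its derivatives appear to the first power only, no products of y terms)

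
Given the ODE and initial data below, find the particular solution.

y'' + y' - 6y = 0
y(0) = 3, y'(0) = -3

General solution: y = C₁e^(2x) + C₂e^(-3x)
Applying ICs: C₁ = 6/5, C₂ = 9/5
Particular solution: y = (6/5)e^(2x) + (9/5)e^(-3x)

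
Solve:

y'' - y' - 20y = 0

Characteristic equation: r² - r - 20 = 0
Roots: r = 5, -4 (distinct real)
General solution: y = C₁e^(5x) + C₂e^(-4x)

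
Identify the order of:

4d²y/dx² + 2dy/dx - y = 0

The order is 2 (highest derivative is of order 2).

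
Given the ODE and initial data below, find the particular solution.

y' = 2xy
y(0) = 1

General solution: y = Ce^(x²)
Applying IC y(0) = 1:
Particular solution: y = e^(x²)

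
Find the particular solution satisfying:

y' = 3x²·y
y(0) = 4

General solution: y = Ce^(x³)
Applying IC y(0) = 4:
Particular solution: y = 4e^(x³)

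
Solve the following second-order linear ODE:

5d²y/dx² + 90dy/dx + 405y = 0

Characteristic equation: 5r² + 90r + 405 = 0
Divide by 5: r² + 18r + 81 = 0
Factored: (r + 9)² = 0
Repeated root: r = -9
General solution: y = (C₁ + C₂x)e^(-9x)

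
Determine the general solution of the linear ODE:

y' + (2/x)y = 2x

Using integrating factor method:

General solution: y = (1/2)x^2 + Cx^(-2)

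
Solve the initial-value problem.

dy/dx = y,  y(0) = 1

General solution: y = Ce^x
Applying IC y(0) = 1:
Particular solution: y = e^x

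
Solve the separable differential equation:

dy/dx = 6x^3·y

Separating variables and integrating:
ln|y| = 3x^4/2 + C

General solution: y = Ce^(3x^4/2)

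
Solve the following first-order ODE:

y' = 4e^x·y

Separating variables and integrating:
ln|y| = 4e^x + C

General solution: y = Ce^(4e^x)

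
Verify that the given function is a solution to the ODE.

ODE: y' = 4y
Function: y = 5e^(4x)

Verification:
y = 5e^(4x)
y' = 20e^(4x)
4y = 20e^(4x)
y' = 4y ✓

Yes, it is a solution.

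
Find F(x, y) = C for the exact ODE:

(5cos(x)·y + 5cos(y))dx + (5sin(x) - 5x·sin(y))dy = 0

Verify exactness: ∂M/∂y = ∂N/∂x ✓
Find F(x,y) such that ∂F/∂x = M, ∂F/∂y = N
Solution: 5sin(x)·y + 5x·cos(y) = C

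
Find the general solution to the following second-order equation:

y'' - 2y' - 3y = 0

Characteristic equation: r² - 2r - 3 = 0
Roots: r = 3, -1 (distinct real)
General solution: y = C₁e^(3x) + C₂e^(-x)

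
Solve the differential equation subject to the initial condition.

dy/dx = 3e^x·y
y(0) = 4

General solution: y = Ce^(3e^x)
Applying IC y(0) = 4:
Particular solution: y = 4e^(3(e^x - 1))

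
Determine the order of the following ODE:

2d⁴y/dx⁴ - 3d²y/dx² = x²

The order is 4 (highest derivative is of order 4).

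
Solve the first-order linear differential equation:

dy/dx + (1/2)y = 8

Using integrating factor method:

General solution: y = 16 + Ce^(-x/2)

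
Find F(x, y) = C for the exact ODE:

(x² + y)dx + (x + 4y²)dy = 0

Verify exactness: ∂M/∂y = ∂N/∂x ✓
Find F(x,y) such that ∂F/∂x = M, ∂F/∂y = N
Solution: x³/3 + xy + 4y³/3 = C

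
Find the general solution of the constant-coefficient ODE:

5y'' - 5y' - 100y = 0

Characteristic equation: 5r² - 5r - 100 = 0
Divide by 5: r² - r - 20 = 0
Roots: r = 5, -4 (distinct real)
General solution: y = C₁e^(5x) + C₂e^(-4x)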